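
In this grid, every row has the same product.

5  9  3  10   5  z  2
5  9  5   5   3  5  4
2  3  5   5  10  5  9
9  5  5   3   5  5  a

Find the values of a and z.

Rows 2 and 3 each multiply to 67500, so every row has product 67500.
Row 4: 9×5×5×3×5×5 = 16875, so the missing entry is 67500 ÷ 16875 = 4.
Row 1: 5×9×3×10×5×2 = 13500, so the missing entry is 67500 ÷ 13500 = 5.

a = 4, z = 5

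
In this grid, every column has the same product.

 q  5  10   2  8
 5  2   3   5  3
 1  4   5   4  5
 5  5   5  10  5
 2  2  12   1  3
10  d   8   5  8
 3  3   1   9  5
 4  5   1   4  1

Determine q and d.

q = 12, d = 12

Columns 3 and 4 each multiply to 72000, so every column has product 72000.
Column 1: 5×1×5×2×10×3×4 = 6000, so the missing entry is 72000 ÷ 6000 = 12.
Column 2: 5×2×4×5×2×3×5 = 6000, so the missing entry is 72000 ÷ 6000 = 12.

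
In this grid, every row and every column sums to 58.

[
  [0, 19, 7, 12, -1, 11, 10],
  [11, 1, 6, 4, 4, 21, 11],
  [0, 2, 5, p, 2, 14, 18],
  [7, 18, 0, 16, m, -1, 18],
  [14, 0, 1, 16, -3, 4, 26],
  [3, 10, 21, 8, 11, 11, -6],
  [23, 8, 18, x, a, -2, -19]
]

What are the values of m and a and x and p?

m = 0, a = 45, x = -15, p = 17

Row 3: 0 + 2 + 5 + 2 + 14 + 18 = 41, so its missing entry is 58 − 41 = 17.
Column 4: 12 + 4 + 17 + 16 + 16 + 8 = 73, so its missing entry is 58 − 73 = -15.
Row 7: 23 + 8 + 18 − 15 − 2 − 19 = 13, so its missing entry is 58 − 13 = 45.
Row 4: 7 + 18 + 0 + 16 − 1 + 18 = 58, so its missing entry is 58 − 58 = 0.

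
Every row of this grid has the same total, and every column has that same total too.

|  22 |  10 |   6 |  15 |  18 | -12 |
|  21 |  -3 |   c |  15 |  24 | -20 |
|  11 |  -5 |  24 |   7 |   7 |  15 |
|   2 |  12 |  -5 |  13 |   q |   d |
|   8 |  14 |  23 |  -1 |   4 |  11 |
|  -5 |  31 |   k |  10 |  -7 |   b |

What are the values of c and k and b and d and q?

Rows 1 and 3 both sum to 59, so that's the common total.
Row 2: 21 − 3 + 15 + 24 − 20 = 37, so its missing entry is 59 − 37 = 22.
Column 5: 18 + 24 + 7 + 4 − 7 = 46, so its missing entry is 59 − 46 = 13.
Row 4: 2 + 12 − 5 + 13 + 13 = 35, so its missing entry is 59 − 35 = 24.
Column 6: -12 − 20 + 15 + 24 + 11 = 18, so its missing entry is 59 − 18 = 41.
Row 6: -5 + 31 + 10 − 7 + 41 = 70, so its missing entry is 59 − 70 = -11.

c = 22, k = -11, b = 41, d = 24, q = 13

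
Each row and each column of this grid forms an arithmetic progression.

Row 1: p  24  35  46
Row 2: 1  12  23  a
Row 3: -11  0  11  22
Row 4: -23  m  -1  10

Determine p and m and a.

Along each row the entries change by 11 per step; down each column they change by -12.
Row 1: from 24 at column 2, stepping by 11 to column 1 gives 13.
Row 4: from -23 at column 1, stepping by 11 to column 2 gives -12.
Row 2: from 1 at column 1, stepping by 11 to column 4 gives 34.

p = 13, m = -12, a = 34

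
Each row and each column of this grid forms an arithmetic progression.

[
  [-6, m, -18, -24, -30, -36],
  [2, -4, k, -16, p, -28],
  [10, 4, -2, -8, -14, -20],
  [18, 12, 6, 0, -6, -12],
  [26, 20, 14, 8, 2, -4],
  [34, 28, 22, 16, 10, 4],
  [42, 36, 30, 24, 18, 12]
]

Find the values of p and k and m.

p = -22, k = -10, m = -12

Along each row the entries change by -6 per step; down each column they change by 8.
Row 2: from 2 at column 1, stepping by -6 to column 5 gives -22.
Row 2: from 2 at column 1, stepping by -6 to column 3 gives -10.
Row 1: from -6 at column 1, stepping by -6 to column 2 gives -12.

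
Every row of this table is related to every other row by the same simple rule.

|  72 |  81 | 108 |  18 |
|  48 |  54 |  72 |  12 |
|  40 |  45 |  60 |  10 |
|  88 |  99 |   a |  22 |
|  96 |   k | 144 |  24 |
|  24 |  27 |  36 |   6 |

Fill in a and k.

a = 132, k = 108

Each row is a constant multiple of every other row — this is a multiplication table with the headers hidden.
Row 4 is 22/18 = 11/9 times row 1, so its entry in column 3 is 108 × 11/9 = 132.
Row 5 is 24/18 = 4/3 times row 1, so its entry in column 2 is 81 × 4/3 = 108.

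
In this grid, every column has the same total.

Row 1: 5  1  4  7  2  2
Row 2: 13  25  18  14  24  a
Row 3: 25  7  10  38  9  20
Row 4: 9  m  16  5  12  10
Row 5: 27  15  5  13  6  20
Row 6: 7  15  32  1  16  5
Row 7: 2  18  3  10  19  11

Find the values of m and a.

m = 7, a = 20

Columns 1 and 3 both add up to 88, so every column sums to 88.
Column 2: 1 + 25 + 7 + 15 + 15 + 18 = 81, so the missing entry is 88 − 81 = 7.
Column 6: 2 + 20 + 10 + 20 + 5 + 11 = 68, so the missing entry is 88 − 68 = 20.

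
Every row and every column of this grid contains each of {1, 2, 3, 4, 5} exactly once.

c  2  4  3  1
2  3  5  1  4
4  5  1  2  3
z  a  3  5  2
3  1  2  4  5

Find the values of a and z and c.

Cell (4,2): column 2 already has {1, 2, 3, 5} → 4.
At (row 4, col 1): row 4 already has {2, 3, 4, 5}, so the value is 1.
For row 1, column 1: row 1 already has {1, 2, 3, 4}; that leaves 5.

a = 4, z = 1, c = 5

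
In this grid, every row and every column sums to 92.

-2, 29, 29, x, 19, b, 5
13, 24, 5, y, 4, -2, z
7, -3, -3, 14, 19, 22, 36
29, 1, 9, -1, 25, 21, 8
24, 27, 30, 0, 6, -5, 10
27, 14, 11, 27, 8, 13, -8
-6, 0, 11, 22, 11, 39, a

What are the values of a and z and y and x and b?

a = 15, z = 26, y = 22, x = 8, b = 4

Column 6: -2 + 22 + 21 − 5 + 13 + 39 = 88, so its missing entry is 92 − 88 = 4.
Row 1: -2 + 29 + 29 + 19 + 4 + 5 = 84, so its missing entry is 92 − 84 = 8.
Row 7: -6 + 0 + 11 + 22 + 11 + 39 = 77, so its missing entry is 92 − 77 = 15.
Column 7: 5 + 36 + 8 + 10 − 8 + 15 = 66, so its missing entry is 92 − 66 = 26.
Row 2: 13 + 24 + 5 + 4 − 2 + 26 = 70, so its missing entry is 92 − 70 = 22.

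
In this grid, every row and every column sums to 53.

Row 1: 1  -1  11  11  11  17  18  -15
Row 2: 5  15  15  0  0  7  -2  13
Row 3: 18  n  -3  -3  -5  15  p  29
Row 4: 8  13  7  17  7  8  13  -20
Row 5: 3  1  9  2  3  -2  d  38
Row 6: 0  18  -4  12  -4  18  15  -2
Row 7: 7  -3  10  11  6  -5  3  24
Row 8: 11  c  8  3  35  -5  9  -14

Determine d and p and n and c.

d = -1, p = -2, n = 4, c = 6

Row 5 has 3 + 1 + 9 + 2 + 3 − 2 + 38 = 54; the blank must be 53 − 54 = -1.
Column 7 has 18 − 2 + 13 − 1 + 15 + 3 + 9 = 55; the blank must be 53 − 55 = -2.
Row 3 has 18 − 3 − 3 − 5 + 15 − 2 + 29 = 49; the blank must be 53 − 49 = 4.
Row 8 has 11 + 8 + 3 + 35 − 5 + 9 − 14 = 47; the blank must be 53 − 47 = 6.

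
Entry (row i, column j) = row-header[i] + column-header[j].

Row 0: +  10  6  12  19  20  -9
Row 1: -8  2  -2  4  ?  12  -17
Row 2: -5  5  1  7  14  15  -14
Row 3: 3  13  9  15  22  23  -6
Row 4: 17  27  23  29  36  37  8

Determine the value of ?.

11

-8 + 19 = 11.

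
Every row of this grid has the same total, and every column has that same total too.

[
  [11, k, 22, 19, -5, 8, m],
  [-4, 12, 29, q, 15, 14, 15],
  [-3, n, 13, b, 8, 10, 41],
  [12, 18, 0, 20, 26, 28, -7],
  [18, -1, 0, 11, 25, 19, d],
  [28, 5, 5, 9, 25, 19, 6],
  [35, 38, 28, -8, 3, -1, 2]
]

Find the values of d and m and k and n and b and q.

Rows 4 and 6 both sum to 97, so that's the common total.
Row 5 has 18 − 1 + 0 + 11 + 25 + 19 = 72; the blank must be 97 − 72 = 25.
Column 7 has 15 + 41 − 7 + 25 + 6 + 2 = 82; the blank must be 97 − 82 = 15.
Row 1 has 11 + 22 + 19 − 5 + 8 + 15 = 70; the blank must be 97 − 70 = 27.
Column 2 has 27 + 12 + 18 − 1 + 5 + 38 = 99; the blank must be 97 − 99 = -2.
Row 3 has -3 − 2 + 13 + 8 + 10 + 41 = 67; the blank must be 97 − 67 = 30.
Row 2 has -4 + 12 + 29 + 15 + 14 + 15 = 81; the blank must be 97 − 81 = 16.

d = 25, m = 15, k = 27, n = -2, b = 30, q = 16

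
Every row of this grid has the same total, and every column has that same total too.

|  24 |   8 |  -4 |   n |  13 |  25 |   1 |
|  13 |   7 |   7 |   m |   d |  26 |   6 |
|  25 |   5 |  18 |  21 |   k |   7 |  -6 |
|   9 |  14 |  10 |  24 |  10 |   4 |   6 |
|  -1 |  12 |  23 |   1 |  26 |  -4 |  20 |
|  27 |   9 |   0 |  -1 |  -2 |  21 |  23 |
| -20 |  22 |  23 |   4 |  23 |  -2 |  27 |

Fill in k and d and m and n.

k = 7, d = 0, m = 18, n = 10

Rows 4 and 5 both sum to 77, so that's the common total.
Row 3: 25 + 5 + 18 + 21 + 7 − 6 = 70, so its missing entry is 77 − 70 = 7.
Row 1: 24 + 8 − 4 + 13 + 25 + 1 = 67, so its missing entry is 77 − 67 = 10.
Column 4: 10 + 21 + 24 + 1 − 1 + 4 = 59, so its missing entry is 77 − 59 = 18.
Row 2: 13 + 7 + 7 + 18 + 26 + 6 = 77, so its missing entry is 77 − 77 = 0.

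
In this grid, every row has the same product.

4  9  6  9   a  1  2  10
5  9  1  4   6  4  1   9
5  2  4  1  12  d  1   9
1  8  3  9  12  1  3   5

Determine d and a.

d = 9, a = 1

Rows 2 and 4 each multiply to 38880, so every row has product 38880.
Row 3: 5×2×4×1×12×1×9 = 4320, so the missing entry is 38880 ÷ 4320 = 9.
Row 1: 4×9×6×9×1×2×10 = 38880, so the missing entry is 38880 ÷ 38880 = 1.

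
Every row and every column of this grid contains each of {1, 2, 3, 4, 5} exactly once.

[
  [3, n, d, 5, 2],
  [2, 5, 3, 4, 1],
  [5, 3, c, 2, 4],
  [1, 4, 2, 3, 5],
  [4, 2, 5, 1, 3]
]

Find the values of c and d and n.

For row 1, column 2: column 2 already has {2, 3, 4, 5}; that leaves 1.
For row 1, column 3: row 1 already has {1, 2, 3, 5}; that leaves 4.
Cell (3,3): row 3 already has {2, 3, 4, 5} → 1.

c = 1, d = 4, n = 1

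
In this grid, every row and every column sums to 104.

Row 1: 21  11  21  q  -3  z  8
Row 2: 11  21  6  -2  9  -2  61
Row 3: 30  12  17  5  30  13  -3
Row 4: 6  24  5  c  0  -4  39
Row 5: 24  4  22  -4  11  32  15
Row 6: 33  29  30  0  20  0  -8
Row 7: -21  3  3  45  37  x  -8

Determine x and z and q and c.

Row 4 has 6 + 24 + 5 + 0 − 4 + 39 = 70; the blank must be 104 − 70 = 34.
Column 4 has -2 + 5 + 34 − 4 + 0 + 45 = 78; the blank must be 104 − 78 = 26.
Row 7 has -21 + 3 + 3 + 45 + 37 − 8 = 59; the blank must be 104 − 59 = 45.
Row 1 has 21 + 11 + 21 + 26 − 3 + 8 = 84; the blank must be 104 − 84 = 20.

x = 45, z = 20, q = 26, c = 34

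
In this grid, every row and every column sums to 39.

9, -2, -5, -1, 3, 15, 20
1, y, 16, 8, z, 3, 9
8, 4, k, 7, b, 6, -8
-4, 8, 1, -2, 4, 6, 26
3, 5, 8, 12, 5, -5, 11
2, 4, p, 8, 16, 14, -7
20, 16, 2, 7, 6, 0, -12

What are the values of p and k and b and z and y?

p = 2, k = 15, b = 7, z = -2, y = 4

Column 2 has -2 + 4 + 8 + 5 + 4 + 16 = 35; the blank must be 39 − 35 = 4.
Row 2 has 1 + 4 + 16 + 8 + 3 + 9 = 41; the blank must be 39 − 41 = -2.
Column 5 has 3 − 2 + 4 + 5 + 16 + 6 = 32; the blank must be 39 − 32 = 7.
Row 3 has 8 + 4 + 7 + 7 + 6 − 8 = 24; the blank must be 39 − 24 = 15.
Row 6 has 2 + 4 + 8 + 16 + 14 − 7 = 37; the blank must be 39 − 37 = 2.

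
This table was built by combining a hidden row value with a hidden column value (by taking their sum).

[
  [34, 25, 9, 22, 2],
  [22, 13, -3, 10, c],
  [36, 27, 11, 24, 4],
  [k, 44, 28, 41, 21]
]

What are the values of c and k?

The difference between any two rows is the same in every column — this is an addition table with the headers hidden.
Row 2 minus row 1 is -3 − 9 = -12, so its entry in column 5 is 2 + (-12) = -10.
Row 4 minus row 1 is 28 − 9 = 19, so its entry in column 1 is 34 + 19 = 53.

c = -10, k = 53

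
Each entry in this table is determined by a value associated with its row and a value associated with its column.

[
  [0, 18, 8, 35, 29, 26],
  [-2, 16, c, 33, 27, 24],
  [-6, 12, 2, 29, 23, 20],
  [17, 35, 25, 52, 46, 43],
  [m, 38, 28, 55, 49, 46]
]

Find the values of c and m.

c = 6, m = 20

The difference between any two rows is the same in every column — this is an addition table with the headers hidden.
Row 2 minus row 1 is 16 − 18 = -2, so its entry in column 3 is 8 + (-2) = 6.
Row 5 minus row 1 is 38 − 18 = 20, so its entry in column 1 is 0 + 20 = 20.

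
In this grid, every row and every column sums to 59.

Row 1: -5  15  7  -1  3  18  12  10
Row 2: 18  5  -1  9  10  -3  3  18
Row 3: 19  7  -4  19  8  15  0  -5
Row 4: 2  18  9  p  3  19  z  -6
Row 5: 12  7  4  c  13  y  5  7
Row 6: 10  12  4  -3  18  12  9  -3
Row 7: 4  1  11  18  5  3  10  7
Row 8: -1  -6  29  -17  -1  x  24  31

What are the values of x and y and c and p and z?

x = 0, y = -5, c = 16, p = 18, z = -4

The known cells in column 7 total 63, leaving 59 − 63 = -4 for the blank.
The known cells in row 4 total 41, leaving 59 − 41 = 18 for the blank.
The known cells in column 4 total 43, leaving 59 − 43 = 16 for the blank.
The known cells in row 5 total 64, leaving 59 − 64 = -5 for the blank.
The known cells in row 8 total 59, leaving 59 − 59 = 0 for the blank.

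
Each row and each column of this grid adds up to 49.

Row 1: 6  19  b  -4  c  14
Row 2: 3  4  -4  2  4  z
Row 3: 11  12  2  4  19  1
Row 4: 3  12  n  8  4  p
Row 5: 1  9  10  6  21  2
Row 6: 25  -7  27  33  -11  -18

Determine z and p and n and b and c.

z = 40, p = 10, n = 12, b = 2, c = 12

The known cells in column 5 total 37, leaving 49 − 37 = 12 for the blank.
The known cells in row 2 total 9, leaving 49 − 9 = 40 for the blank.
The known cells in row 1 total 47, leaving 49 − 47 = 2 for the blank.
The known cells in column 3 total 37, leaving 49 − 37 = 12 for the blank.
The known cells in row 4 total 39, leaving 49 − 39 = 10 for the blank.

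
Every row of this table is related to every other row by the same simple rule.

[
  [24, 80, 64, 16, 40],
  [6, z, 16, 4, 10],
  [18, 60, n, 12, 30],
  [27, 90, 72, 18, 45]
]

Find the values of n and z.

n = 48, z = 20

Each row is a constant multiple of every other row — this is a multiplication table with the headers hidden.
Row 3 is 30/40 = 3/4 times row 1, so its entry in column 3 is 64 × 3/4 = 48.
Row 2 is 10/40 = 1/4 times row 1, so its entry in column 2 is 80 × 1/4 = 20.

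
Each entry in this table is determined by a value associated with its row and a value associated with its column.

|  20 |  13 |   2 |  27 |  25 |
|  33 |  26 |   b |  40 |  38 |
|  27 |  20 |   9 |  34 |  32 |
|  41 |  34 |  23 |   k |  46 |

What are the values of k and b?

The difference between any two rows is the same in every column — this is an addition table with the headers hidden.
Row 4 minus row 1 is 46 − 25 = 21, so its entry in column 4 is 27 + 21 = 48.
Row 2 minus row 1 is 38 − 25 = 13, so its entry in column 3 is 2 + 13 = 15.

k = 48, b = 15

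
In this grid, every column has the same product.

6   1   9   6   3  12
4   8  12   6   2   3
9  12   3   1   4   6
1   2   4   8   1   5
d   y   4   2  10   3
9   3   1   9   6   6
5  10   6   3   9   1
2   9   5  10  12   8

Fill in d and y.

Columns 4 and 6 each multiply to 155520, so every column has product 155520.
Column 1: 6×4×9×1×9×5×2 = 19440, so the missing entry is 155520 ÷ 19440 = 8.
Column 2: 1×8×12×2×3×10×9 = 51840, so the missing entry is 155520 ÷ 51840 = 3.

d = 8, y = 3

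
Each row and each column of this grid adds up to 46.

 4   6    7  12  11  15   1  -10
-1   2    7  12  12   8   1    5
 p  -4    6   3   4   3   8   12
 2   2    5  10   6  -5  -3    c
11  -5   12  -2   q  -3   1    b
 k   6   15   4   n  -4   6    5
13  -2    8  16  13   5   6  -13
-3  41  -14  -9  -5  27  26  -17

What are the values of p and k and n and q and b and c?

Row 4: 2 + 2 + 5 + 10 + 6 − 5 − 3 = 17, so its missing entry is 46 − 17 = 29.
Row 3: -4 + 6 + 3 + 4 + 3 + 8 + 12 = 32, so its missing entry is 46 − 32 = 14.
Column 1: 4 − 1 + 14 + 2 + 11 + 13 − 3 = 40, so its missing entry is 46 − 40 = 6.
Row 6: 6 + 6 + 15 + 4 − 4 + 6 + 5 = 38, so its missing entry is 46 − 38 = 8.
Column 5: 11 + 12 + 4 + 6 + 8 + 13 − 5 = 49, so its missing entry is 46 − 49 = -3.
Row 5: 11 − 5 + 12 − 2 − 3 − 3 + 1 = 11, so its missing entry is 46 − 11 = 35.

p = 14, k = 6, n = 8, q = -3, b = 35, c = 29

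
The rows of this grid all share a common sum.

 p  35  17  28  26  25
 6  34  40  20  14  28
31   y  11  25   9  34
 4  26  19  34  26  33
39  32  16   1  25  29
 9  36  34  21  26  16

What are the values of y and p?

y = 32, p = 11

Row 5 sums to 142 and so does row 6; that's the common total.
In row 3 the known cells total 110, leaving 142 − 110 = 32.
In row 1 the known cells total 131, leaving 142 − 131 = 11.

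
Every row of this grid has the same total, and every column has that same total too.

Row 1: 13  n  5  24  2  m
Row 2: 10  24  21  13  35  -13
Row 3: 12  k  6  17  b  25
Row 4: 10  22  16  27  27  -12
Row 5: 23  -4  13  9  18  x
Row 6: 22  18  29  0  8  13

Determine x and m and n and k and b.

x = 31, m = 46, n = 0, k = 30, b = 0

Rows 2 and 4 both sum to 90, so that's the common total.
The known cells in column 5 total 90, leaving 90 − 90 = 0 for the blank.
The known cells in row 3 total 60, leaving 90 − 60 = 30 for the blank.
The known cells in column 2 total 90, leaving 90 − 90 = 0 for the blank.
The known cells in row 5 total 59, leaving 90 − 59 = 31 for the blank.
The known cells in row 1 total 44, leaving 90 − 44 = 46 for the blank.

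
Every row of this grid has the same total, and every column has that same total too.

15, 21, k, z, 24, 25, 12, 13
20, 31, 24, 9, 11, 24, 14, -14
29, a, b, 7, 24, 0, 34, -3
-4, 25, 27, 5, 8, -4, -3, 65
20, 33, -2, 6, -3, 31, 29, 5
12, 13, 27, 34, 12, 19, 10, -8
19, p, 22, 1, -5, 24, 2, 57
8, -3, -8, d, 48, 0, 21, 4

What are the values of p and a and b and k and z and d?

p = -1, a = 0, b = 28, k = 1, z = 8, d = 49

Rows 2 and 4 both sum to 119, so that's the common total.
The known cells in row 7 total 120, leaving 119 − 120 = -1 for the blank.
The known cells in column 2 total 119, leaving 119 − 119 = 0 for the blank.
The known cells in row 8 total 70, leaving 119 − 70 = 49 for the blank.
The known cells in column 4 total 111, leaving 119 − 111 = 8 for the blank.
The known cells in row 1 total 118, leaving 119 − 118 = 1 for the blank.
The known cells in row 3 total 91, leaving 119 − 91 = 28 for the blank.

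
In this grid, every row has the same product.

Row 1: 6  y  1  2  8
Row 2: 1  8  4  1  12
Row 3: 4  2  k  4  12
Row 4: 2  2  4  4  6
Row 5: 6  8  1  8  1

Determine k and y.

k = 1, y = 4

Rows 4 and 5 each multiply to 384, so every row has product 384.
Row 3: 4×2×4×12 = 384, so the missing entry is 384 ÷ 384 = 1.
Row 1: 6×1×2×8 = 96, so the missing entry is 384 ÷ 96 = 4.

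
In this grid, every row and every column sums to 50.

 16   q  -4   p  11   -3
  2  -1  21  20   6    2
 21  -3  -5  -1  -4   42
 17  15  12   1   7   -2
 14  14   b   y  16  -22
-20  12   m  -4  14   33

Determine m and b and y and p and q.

m = 15, b = 11, y = 17, p = 17, q = 13

The known cells in column 2 total 37, leaving 50 − 37 = 13 for the blank.
The known cells in row 1 total 33, leaving 50 − 33 = 17 for the blank.
The known cells in column 4 total 33, leaving 50 − 33 = 17 for the blank.
The known cells in row 5 total 39, leaving 50 − 39 = 11 for the blank.
The known cells in row 6 total 35, leaving 50 − 35 = 15 for the blank.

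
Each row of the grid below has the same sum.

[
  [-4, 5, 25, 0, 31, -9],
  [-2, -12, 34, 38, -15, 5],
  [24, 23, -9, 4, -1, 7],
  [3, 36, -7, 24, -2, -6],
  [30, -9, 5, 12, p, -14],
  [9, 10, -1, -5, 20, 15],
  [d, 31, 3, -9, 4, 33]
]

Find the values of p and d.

The complete rows each total 48.
Row 5 is missing 48 − 24 = 24 (since 30 − 9 + 5 + 12 − 14 = 24).
Row 7 is missing 48 − 62 = -14 (since 31 + 3 − 9 + 4 + 33 = 62).

p = 24, d = -14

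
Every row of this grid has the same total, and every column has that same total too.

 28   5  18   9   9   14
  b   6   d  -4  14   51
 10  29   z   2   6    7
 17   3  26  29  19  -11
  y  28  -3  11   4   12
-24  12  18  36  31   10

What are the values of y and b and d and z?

Rows 1 and 4 both sum to 83, so that's the common total.
The known cells in row 5 total 52, leaving 83 − 52 = 31 for the blank.
The known cells in column 1 total 62, leaving 83 − 62 = 21 for the blank.
The known cells in row 2 total 88, leaving 83 − 88 = -5 for the blank.
The known cells in row 3 total 54, leaving 83 − 54 = 29 for the blank.

y = 31, b = 21, d = -5, z = 29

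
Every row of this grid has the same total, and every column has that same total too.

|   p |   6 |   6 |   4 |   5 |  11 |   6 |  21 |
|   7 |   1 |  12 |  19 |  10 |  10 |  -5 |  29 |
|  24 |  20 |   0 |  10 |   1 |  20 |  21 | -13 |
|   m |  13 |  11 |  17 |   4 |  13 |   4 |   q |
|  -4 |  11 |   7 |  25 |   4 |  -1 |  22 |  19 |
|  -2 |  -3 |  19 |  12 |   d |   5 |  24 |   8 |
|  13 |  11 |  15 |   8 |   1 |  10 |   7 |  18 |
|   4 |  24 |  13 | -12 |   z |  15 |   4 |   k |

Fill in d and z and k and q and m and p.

d = 20, z = 38, k = -3, q = 4, m = 17, p = 24

Rows 2 and 3 both sum to 83, so that's the common total.
Row 1: 6 + 6 + 4 + 5 + 11 + 6 + 21 = 59, so its missing entry is 83 − 59 = 24.
Row 6: -2 − 3 + 19 + 12 + 5 + 24 + 8 = 63, so its missing entry is 83 − 63 = 20.
Column 5: 5 + 10 + 1 + 4 + 4 + 20 + 1 = 45, so its missing entry is 83 − 45 = 38.
Row 8: 4 + 24 + 13 − 12 + 38 + 15 + 4 = 86, so its missing entry is 83 − 86 = -3.
Column 8: 21 + 29 − 13 + 19 + 8 + 18 − 3 = 79, so its missing entry is 83 − 79 = 4.
Row 4: 13 + 11 + 17 + 4 + 13 + 4 + 4 = 66, so its missing entry is 83 − 66 = 17.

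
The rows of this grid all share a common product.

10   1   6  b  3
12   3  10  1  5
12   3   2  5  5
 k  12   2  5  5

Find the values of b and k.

b = 10, k = 3

Rows 2 and 3 each multiply to 1800, so every row has product 1800.
Row 1: 10×1×6×3 = 180, so the missing entry is 1800 ÷ 180 = 10.
Row 4: 12×2×5×5 = 600, so the missing entry is 1800 ÷ 600 = 3.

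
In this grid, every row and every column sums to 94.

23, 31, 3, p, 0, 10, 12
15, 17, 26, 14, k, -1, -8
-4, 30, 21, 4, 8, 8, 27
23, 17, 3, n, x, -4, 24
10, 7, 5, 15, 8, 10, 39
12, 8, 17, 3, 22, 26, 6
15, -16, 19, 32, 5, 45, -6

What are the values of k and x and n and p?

Row 2: 15 + 17 + 26 + 14 − 1 − 8 = 63, so its missing entry is 94 − 63 = 31.
Column 5: 0 + 31 + 8 + 8 + 22 + 5 = 74, so its missing entry is 94 − 74 = 20.
Row 4: 23 + 17 + 3 + 20 − 4 + 24 = 83, so its missing entry is 94 − 83 = 11.
Row 1: 23 + 31 + 3 + 0 + 10 + 12 = 79, so its missing entry is 94 − 79 = 15.

k = 31, x = 20, n = 11, p = 15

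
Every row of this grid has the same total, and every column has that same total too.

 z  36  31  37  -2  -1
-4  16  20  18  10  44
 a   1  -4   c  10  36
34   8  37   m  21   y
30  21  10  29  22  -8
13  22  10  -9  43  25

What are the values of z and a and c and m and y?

z = 3, a = 28, c = 33, m = -4, y = 8

Rows 2 and 5 both sum to 104, so that's the common total.
Row 1: 36 + 31 + 37 − 2 − 1 = 101, so its missing entry is 104 − 101 = 3.
Column 1: 3 − 4 + 34 + 30 + 13 = 76, so its missing entry is 104 − 76 = 28.
Row 3: 28 + 1 − 4 + 10 + 36 = 71, so its missing entry is 104 − 71 = 33.
Column 4: 37 + 18 + 33 + 29 − 9 = 108, so its missing entry is 104 − 108 = -4.
Row 4: 34 + 8 + 37 − 4 + 21 = 96, so its missing entry is 104 − 96 = 8.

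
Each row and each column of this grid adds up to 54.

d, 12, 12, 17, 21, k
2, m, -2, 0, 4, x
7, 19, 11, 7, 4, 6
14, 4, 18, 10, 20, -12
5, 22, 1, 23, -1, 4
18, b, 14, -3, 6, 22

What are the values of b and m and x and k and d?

b = -3, m = 0, x = 50, k = -16, d = 8

Column 1 has 2 + 7 + 14 + 5 + 18 = 46; the blank must be 54 − 46 = 8.
Row 6 has 18 + 14 − 3 + 6 + 22 = 57; the blank must be 54 − 57 = -3.
Column 2 has 12 + 19 + 4 + 22 − 3 = 54; the blank must be 54 − 54 = 0.
Row 2 has 2 + 0 − 2 + 0 + 4 = 4; the blank must be 54 − 4 = 50.
Row 1 has 8 + 12 + 12 + 17 + 21 = 70; the blank must be 54 − 70 = -16.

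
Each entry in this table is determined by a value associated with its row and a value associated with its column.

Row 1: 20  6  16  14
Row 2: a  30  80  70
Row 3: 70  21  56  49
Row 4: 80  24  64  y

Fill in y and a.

y = 56, a = 100

Each row is a constant multiple of every other row — this is a multiplication table with the headers hidden.
Row 4 is 24/6 = 4/1 times row 1, so its entry in column 4 is 14 × 4/1 = 56.
Row 2 is 30/6 = 5/1 times row 1, so its entry in column 1 is 20 × 5/1 = 100.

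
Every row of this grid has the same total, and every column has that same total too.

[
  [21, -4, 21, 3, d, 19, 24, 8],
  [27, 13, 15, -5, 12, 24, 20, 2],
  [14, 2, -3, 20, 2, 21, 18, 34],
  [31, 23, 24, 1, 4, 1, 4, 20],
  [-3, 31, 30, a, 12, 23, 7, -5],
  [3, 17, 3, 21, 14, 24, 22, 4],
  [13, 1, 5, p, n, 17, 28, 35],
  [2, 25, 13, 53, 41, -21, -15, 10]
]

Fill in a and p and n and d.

a = 13, p = 2, n = 7, d = 16

Rows 2 and 3 both sum to 108, so that's the common total.
The known cells in row 1 total 92, leaving 108 − 92 = 16 for the blank.
The known cells in column 5 total 101, leaving 108 − 101 = 7 for the blank.
The known cells in row 7 total 106, leaving 108 − 106 = 2 for the blank.
The known cells in row 5 total 95, leaving 108 − 95 = 13 for the blank.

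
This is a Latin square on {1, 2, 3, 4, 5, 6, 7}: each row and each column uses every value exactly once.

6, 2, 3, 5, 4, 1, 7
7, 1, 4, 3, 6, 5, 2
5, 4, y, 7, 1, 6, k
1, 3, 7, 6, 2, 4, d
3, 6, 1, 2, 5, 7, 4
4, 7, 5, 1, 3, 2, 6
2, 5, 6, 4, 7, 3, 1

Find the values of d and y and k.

Cell (4,7): row 4 already has {1, 2, 3, 4, 6, 7} → 5.
For row 3, column 7: column 7 already has {1, 2, 4, 5, 6, 7}; that leaves 3.
Cell (3,3): row 3 already has {1, 3, 4, 5, 6, 7} → 2.

d = 5, y = 2, k = 3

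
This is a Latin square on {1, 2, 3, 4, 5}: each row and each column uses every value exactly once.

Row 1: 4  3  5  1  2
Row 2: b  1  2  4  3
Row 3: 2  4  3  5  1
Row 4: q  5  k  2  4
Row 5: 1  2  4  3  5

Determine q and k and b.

q = 3, k = 1, b = 5

For row 2, column 1: row 2 already has {1, 2, 3, 4}; that leaves 5.
Cell (4,3): column 3 already has {2, 3, 4, 5} → 1.
At (row 4, col 1): row 4 already has {1, 2, 4, 5}, so the value is 3.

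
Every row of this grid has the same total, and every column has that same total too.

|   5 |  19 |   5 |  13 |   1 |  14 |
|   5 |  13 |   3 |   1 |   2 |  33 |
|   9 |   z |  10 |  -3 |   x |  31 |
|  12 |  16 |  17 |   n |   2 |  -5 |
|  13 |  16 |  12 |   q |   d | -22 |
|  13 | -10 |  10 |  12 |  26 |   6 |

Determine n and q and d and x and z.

n = 15, q = 19, d = 19, x = 7, z = 3

Rows 1 and 2 both sum to 57, so that's the common total.
Column 2 has 19 + 13 + 16 + 16 − 10 = 54; the blank must be 57 − 54 = 3.
Row 3 has 9 + 3 + 10 − 3 + 31 = 50; the blank must be 57 − 50 = 7.
Column 5 has 1 + 2 + 7 + 2 + 26 = 38; the blank must be 57 − 38 = 19.
Row 5 has 13 + 16 + 12 + 19 − 22 = 38; the blank must be 57 − 38 = 19.
Row 4 has 12 + 16 + 17 + 2 − 5 = 42; the blank must be 57 − 42 = 15.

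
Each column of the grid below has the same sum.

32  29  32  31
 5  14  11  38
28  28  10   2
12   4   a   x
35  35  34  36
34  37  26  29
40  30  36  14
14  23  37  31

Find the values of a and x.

The complete columns each total 200.
Column 3 is missing 200 − 186 = 14 (since 32 + 11 + 10 + 34 + 26 + 36 + 37 = 186).
Column 4 is missing 200 − 181 = 19 (since 31 + 38 + 2 + 36 + 29 + 14 + 31 = 181).

a = 14, x = 19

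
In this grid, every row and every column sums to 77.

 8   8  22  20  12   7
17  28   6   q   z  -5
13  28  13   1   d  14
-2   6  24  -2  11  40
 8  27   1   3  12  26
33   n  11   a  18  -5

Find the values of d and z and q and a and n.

d = 8, z = 16, q = 15, a = 40, n = -20

The known cells in row 3 total 69, leaving 77 − 69 = 8 for the blank.
The known cells in column 2 total 97, leaving 77 − 97 = -20 for the blank.
The known cells in column 5 total 61, leaving 77 − 61 = 16 for the blank.
The known cells in row 6 total 37, leaving 77 − 37 = 40 for the blank.
The known cells in row 2 total 62, leaving 77 − 62 = 15 for the blank.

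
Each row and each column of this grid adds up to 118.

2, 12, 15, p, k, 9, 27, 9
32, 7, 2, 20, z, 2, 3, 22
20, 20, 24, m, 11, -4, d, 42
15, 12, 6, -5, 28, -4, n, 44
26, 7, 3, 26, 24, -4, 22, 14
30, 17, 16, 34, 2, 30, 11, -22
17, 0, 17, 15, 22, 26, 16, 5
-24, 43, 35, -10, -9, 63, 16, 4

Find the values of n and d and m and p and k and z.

The known cells in row 2 total 88, leaving 118 − 88 = 30 for the blank.
The known cells in column 5 total 108, leaving 118 − 108 = 10 for the blank.
The known cells in row 1 total 84, leaving 118 − 84 = 34 for the blank.
The known cells in column 4 total 114, leaving 118 − 114 = 4 for the blank.
The known cells in row 3 total 117, leaving 118 − 117 = 1 for the blank.
The known cells in row 4 total 96, leaving 118 − 96 = 22 for the blank.

n = 22, d = 1, m = 4, p = 34, k = 10, z = 30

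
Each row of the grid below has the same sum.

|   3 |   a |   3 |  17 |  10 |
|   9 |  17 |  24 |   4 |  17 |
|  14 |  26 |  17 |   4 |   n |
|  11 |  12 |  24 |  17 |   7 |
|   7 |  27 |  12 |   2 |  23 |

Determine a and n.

a = 38, n = 10

Rows 4 and 5 both add up to 71, so every row sums to 71.
Row 1: 3 + 3 + 17 + 10 = 33, so the missing entry is 71 − 33 = 38.
Row 3: 14 + 26 + 17 + 4 = 61, so the missing entry is 71 − 61 = 10.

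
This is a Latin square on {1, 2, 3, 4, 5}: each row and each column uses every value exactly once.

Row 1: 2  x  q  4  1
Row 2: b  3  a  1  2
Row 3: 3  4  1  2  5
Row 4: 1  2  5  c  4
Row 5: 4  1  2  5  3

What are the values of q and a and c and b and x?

q = 3, a = 4, c = 3, b = 5, x = 5

At (row 1, col 2): column 2 already has {1, 2, 3, 4}, so the value is 5.
At (row 1, col 3): row 1 already has {1, 2, 4, 5}, so the value is 3.
Cell (2,3): column 3 already has {1, 2, 3, 5} → 4.
For row 4, column 4: row 4 already has {1, 2, 4, 5}; that leaves 3.
For row 2, column 1: row 2 already has {1, 2, 3, 4}; that leaves 5.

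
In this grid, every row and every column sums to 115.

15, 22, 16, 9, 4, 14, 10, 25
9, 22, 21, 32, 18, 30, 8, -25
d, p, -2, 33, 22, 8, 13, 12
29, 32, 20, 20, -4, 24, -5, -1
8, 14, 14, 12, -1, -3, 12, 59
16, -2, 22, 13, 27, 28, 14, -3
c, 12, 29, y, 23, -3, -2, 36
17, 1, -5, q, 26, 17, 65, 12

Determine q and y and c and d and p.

The known cells in column 2 total 101, leaving 115 − 101 = 14 for the blank.
The known cells in row 3 total 100, leaving 115 − 100 = 15 for the blank.
The known cells in row 8 total 133, leaving 115 − 133 = -18 for the blank.
The known cells in column 1 total 109, leaving 115 − 109 = 6 for the blank.
The known cells in row 7 total 101, leaving 115 − 101 = 14 for the blank.

q = -18, y = 14, c = 6, d = 15, p = 14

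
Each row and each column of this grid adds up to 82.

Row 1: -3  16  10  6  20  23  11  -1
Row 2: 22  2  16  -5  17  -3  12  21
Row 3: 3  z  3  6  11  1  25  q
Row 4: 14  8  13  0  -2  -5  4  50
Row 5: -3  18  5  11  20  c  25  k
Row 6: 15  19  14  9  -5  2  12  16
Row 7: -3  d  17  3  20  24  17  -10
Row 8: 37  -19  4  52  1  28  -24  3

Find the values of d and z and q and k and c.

d = 14, z = 24, q = 9, k = -6, c = 12

Row 7 has -3 + 17 + 3 + 20 + 24 + 17 − 10 = 68; the blank must be 82 − 68 = 14.
Column 2 has 16 + 2 + 8 + 18 + 19 + 14 − 19 = 58; the blank must be 82 − 58 = 24.
Row 3 has 3 + 24 + 3 + 6 + 11 + 1 + 25 = 73; the blank must be 82 − 73 = 9.
Column 6 has 23 − 3 + 1 − 5 + 2 + 24 + 28 = 70; the blank must be 82 − 70 = 12.
Row 5 has -3 + 18 + 5 + 11 + 20 + 12 + 25 = 88; the blank must be 82 − 88 = -6.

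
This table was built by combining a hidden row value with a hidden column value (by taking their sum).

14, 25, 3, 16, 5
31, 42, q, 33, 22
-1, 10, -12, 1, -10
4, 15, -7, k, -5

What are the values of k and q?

The difference between any two rows is the same in every column — this is an addition table with the headers hidden.
Row 4 minus row 1 is 4 − 14 = -10, so its entry in column 4 is 16 + (-10) = 6.
Row 2 minus row 1 is 31 − 14 = 17, so its entry in column 3 is 3 + 17 = 20.

k = 6, q = 20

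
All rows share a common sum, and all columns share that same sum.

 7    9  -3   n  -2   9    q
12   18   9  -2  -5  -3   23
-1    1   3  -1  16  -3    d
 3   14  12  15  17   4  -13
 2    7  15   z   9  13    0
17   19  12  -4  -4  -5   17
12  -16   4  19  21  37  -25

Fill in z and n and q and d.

Rows 2 and 4 both sum to 52, so that's the common total.
Row 3: -1 + 1 + 3 − 1 + 16 − 3 = 15, so its missing entry is 52 − 15 = 37.
Column 7: 23 + 37 − 13 + 0 + 17 − 25 = 39, so its missing entry is 52 − 39 = 13.
Row 1: 7 + 9 − 3 − 2 + 9 + 13 = 33, so its missing entry is 52 − 33 = 19.
Row 5: 2 + 7 + 15 + 9 + 13 + 0 = 46, so its missing entry is 52 − 46 = 6.

z = 6, n = 19, q = 13, d = 37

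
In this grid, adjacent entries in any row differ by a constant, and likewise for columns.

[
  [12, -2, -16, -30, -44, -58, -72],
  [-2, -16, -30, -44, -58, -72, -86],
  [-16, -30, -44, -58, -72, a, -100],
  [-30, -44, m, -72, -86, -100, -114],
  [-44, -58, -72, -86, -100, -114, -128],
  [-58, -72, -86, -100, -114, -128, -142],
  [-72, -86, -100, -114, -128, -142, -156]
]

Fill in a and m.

a = -86, m = -58

Along each row the entries change by -14 per step; down each column they change by -14.
Row 3: from -16 at column 1, stepping by -14 to column 6 gives -86.
Row 4: from -30 at column 1, stepping by -14 to column 3 gives -58.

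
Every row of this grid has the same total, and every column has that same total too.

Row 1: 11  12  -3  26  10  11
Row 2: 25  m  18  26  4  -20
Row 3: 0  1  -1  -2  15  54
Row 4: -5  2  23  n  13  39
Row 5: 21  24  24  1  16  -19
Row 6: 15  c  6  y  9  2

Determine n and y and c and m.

n = -5, y = 21, c = 14, m = 14

Rows 1 and 3 both sum to 67, so that's the common total.
The known cells in row 2 total 53, leaving 67 − 53 = 14 for the blank.
The known cells in row 4 total 72, leaving 67 − 72 = -5 for the blank.
The known cells in column 4 total 46, leaving 67 − 46 = 21 for the blank.
The known cells in row 6 total 53, leaving 67 − 53 = 14 for the blank.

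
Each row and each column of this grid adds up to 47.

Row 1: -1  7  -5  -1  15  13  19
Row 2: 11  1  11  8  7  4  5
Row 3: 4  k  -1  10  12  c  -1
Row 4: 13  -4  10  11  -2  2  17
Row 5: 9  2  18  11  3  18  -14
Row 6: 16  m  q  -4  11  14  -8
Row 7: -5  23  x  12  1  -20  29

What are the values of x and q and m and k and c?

x = 7, q = 7, m = 11, k = 7, c = 16

The known cells in row 7 total 40, leaving 47 − 40 = 7 for the blank.
The known cells in column 6 total 31, leaving 47 − 31 = 16 for the blank.
The known cells in row 3 total 40, leaving 47 − 40 = 7 for the blank.
The known cells in column 2 total 36, leaving 47 − 36 = 11 for the blank.
The known cells in row 6 total 40, leaving 47 − 40 = 7 for the blank.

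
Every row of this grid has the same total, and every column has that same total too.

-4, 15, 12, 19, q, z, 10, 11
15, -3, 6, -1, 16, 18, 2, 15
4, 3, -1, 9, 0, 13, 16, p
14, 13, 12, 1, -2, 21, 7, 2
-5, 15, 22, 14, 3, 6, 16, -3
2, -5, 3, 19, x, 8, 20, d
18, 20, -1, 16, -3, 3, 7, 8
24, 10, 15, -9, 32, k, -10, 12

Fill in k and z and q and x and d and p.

Rows 2 and 4 both sum to 68, so that's the common total.
Row 3: 4 + 3 − 1 + 9 + 0 + 13 + 16 = 44, so its missing entry is 68 − 44 = 24.
Column 8: 11 + 15 + 24 + 2 − 3 + 8 + 12 = 69, so its missing entry is 68 − 69 = -1.
Row 6: 2 − 5 + 3 + 19 + 8 + 20 − 1 = 46, so its missing entry is 68 − 46 = 22.
Column 5: 16 + 0 − 2 + 3 + 22 − 3 + 32 = 68, so its missing entry is 68 − 68 = 0.
Row 1: -4 + 15 + 12 + 19 + 0 + 10 + 11 = 63, so its missing entry is 68 − 63 = 5.
Row 8: 24 + 10 + 15 − 9 + 32 − 10 + 12 = 74, so its missing entry is 68 − 74 = -6.

k = -6, z = 5, q = 0, x = 22, d = -1, p = 24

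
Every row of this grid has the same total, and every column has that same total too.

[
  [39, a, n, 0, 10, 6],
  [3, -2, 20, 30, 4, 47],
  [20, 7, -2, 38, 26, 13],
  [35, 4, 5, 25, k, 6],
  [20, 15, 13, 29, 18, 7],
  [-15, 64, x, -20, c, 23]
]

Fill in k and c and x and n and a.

k = 27, c = 17, x = 33, n = 33, a = 14

Rows 2 and 3 both sum to 102, so that's the common total.
Column 2 has -2 + 7 + 4 + 15 + 64 = 88; the blank must be 102 − 88 = 14.
Row 4 has 35 + 4 + 5 + 25 + 6 = 75; the blank must be 102 − 75 = 27.
Column 5 has 10 + 4 + 26 + 27 + 18 = 85; the blank must be 102 − 85 = 17.
Row 1 has 39 + 14 + 0 + 10 + 6 = 69; the blank must be 102 − 69 = 33.
Row 6 has -15 + 64 − 20 + 17 + 23 = 69; the blank must be 102 − 69 = 33.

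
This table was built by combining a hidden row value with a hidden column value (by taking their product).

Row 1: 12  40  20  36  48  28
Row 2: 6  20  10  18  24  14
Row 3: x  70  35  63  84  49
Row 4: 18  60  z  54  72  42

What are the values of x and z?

x = 21, z = 30

Each row is a constant multiple of every other row — this is a multiplication table with the headers hidden.
Row 3 is 70/40 = 7/4 times row 1, so its entry in column 1 is 12 × 7/4 = 21.
Row 4 is 60/40 = 3/2 times row 1, so its entry in column 3 is 20 × 3/2 = 30.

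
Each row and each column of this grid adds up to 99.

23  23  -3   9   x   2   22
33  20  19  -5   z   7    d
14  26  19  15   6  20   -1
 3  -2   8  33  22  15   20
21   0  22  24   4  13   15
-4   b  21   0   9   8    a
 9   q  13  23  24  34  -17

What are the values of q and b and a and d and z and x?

Row 1: 23 + 23 − 3 + 9 + 2 + 22 = 76, so its missing entry is 99 − 76 = 23.
Row 7: 9 + 13 + 23 + 24 + 34 − 17 = 86, so its missing entry is 99 − 86 = 13.
Column 2: 23 + 20 + 26 − 2 + 0 + 13 = 80, so its missing entry is 99 − 80 = 19.
Column 5: 23 + 6 + 22 + 4 + 9 + 24 = 88, so its missing entry is 99 − 88 = 11.
Row 6: -4 + 19 + 21 + 0 + 9 + 8 = 53, so its missing entry is 99 − 53 = 46.
Row 2: 33 + 20 + 19 − 5 + 11 + 7 = 85, so its missing entry is 99 − 85 = 14.

q = 13, b = 19, a = 46, d = 14, z = 11, x = 23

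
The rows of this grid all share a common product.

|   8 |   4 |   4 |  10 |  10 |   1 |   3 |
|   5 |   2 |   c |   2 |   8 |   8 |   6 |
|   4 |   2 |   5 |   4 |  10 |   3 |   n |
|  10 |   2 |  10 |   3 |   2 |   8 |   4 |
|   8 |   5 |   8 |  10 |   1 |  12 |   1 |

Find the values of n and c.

Rows 4 and 5 each multiply to 38400, so every row has product 38400.
Row 3: 4×2×5×4×10×3 = 4800, so the missing entry is 38400 ÷ 4800 = 8.
Row 2: 5×2×2×8×8×6 = 7680, so the missing entry is 38400 ÷ 7680 = 5.

n = 8, c = 5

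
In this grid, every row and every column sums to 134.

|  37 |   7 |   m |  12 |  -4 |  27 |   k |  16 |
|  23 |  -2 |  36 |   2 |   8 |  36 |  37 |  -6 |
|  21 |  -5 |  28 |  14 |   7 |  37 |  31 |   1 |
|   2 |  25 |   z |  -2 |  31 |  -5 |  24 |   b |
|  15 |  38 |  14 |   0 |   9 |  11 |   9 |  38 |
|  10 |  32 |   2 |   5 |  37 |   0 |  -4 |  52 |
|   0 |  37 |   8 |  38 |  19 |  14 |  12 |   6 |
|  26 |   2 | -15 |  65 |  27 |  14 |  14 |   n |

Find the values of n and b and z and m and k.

n = 1, b = 26, z = 33, m = 28, k = 11

Row 8: 26 + 2 − 15 + 65 + 27 + 14 + 14 = 133, so its missing entry is 134 − 133 = 1.
Column 8: 16 − 6 + 1 + 38 + 52 + 6 + 1 = 108, so its missing entry is 134 − 108 = 26.
Column 7: 37 + 31 + 24 + 9 − 4 + 12 + 14 = 123, so its missing entry is 134 − 123 = 11.
Row 1: 37 + 7 + 12 − 4 + 27 + 11 + 16 = 106, so its missing entry is 134 − 106 = 28.
Row 4: 2 + 25 − 2 + 31 − 5 + 24 + 26 = 101, so its missing entry is 134 − 101 = 33.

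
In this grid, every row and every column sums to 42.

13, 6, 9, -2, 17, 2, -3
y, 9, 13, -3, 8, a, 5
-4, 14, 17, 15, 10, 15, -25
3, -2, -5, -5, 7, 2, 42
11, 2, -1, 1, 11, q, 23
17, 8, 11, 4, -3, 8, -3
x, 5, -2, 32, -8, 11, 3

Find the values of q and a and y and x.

q = -5, a = 9, y = 1, x = 1

Row 5 has 11 + 2 − 1 + 1 + 11 + 23 = 47; the blank must be 42 − 47 = -5.
Row 7 has 5 − 2 + 32 − 8 + 11 + 3 = 41; the blank must be 42 − 41 = 1.
Column 1 has 13 − 4 + 3 + 11 + 17 + 1 = 41; the blank must be 42 − 41 = 1.
Row 2 has 1 + 9 + 13 − 3 + 8 + 5 = 33; the blank must be 42 − 33 = 9.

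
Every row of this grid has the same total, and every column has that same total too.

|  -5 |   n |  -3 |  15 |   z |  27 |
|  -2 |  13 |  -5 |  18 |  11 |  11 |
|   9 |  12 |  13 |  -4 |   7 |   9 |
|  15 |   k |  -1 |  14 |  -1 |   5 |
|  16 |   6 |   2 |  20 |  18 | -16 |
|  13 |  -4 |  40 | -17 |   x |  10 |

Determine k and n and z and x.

k = 14, n = 5, z = 7, x = 4

Rows 2 and 3 both sum to 46, so that's the common total.
Row 4: 15 − 1 + 14 − 1 + 5 = 32, so its missing entry is 46 − 32 = 14.
Row 6: 13 − 4 + 40 − 17 + 10 = 42, so its missing entry is 46 − 42 = 4.
Column 5: 11 + 7 − 1 + 18 + 4 = 39, so its missing entry is 46 − 39 = 7.
Row 1: -5 − 3 + 15 + 7 + 27 = 41, so its missing entry is 46 − 41 = 5.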